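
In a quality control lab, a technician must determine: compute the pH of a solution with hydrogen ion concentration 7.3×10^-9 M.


pH = -log10([H+]) = -log10(7.3×10^-9)
= 9 - log10(7.3)
= 9 - 0.86
= 8.14

8.14


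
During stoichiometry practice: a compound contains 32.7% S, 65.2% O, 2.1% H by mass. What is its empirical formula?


Assume 100 g sample. Moles of each element:
  S: 32.7/32.07 = 1.02 mol
  O: 65.2/16.0 = 4.075 mol
  H: 2.1/1.008 = 2.083 mol
Divide by smallest (1.02):
  S: 1.02/1.02 = 1.0
  O: 4.075/1.02 = 4.0
  H: 2.083/1.02 = 2.04
Empirical formula: H2SO4

H2SO4


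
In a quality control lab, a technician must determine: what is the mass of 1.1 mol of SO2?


M(SO2) = 64.07 g/mol
mass = n × M = 1.1 × 64.07 = 70.48 g

70.48 g


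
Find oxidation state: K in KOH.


Group 1 metal: +1
Oxidation number: +1

+1


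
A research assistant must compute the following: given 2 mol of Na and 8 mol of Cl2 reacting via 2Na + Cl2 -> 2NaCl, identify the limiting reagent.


Mole ratio available / coefficient:
  Na: 2/2 = 1.000
  Cl2: 8/1 = 8.000
Smaller ratio is limiting.

Na


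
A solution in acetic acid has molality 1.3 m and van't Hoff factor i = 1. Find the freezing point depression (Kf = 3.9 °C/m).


ΔTf = Kf × m × i
= 3.9 × 1.3 × 1
= 5.07 °C

5.07 °C


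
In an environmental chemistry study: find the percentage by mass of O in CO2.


M(CO2) = 1×12.01 + 2×16.0 = 44.01 g/mol
Mass of O = 2 × 16.0 = 32.00 g/mol
% O = 32.00/44.01 × 100 = 72.71%

72.71%


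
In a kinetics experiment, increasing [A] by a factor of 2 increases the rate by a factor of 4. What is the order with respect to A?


rate ∝ [A]^n
2^n = 4 → n = 2
Order in A: 2

2


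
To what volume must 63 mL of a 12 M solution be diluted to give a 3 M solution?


C1V1 = C2V2
12 × 63 = 3 × V2
V2 = 756/3 = 252.0 mL

252.0 mL


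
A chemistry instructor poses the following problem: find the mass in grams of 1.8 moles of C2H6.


M(C2H6) = 30.07 g/mol
mass = n × M = 1.8 × 30.07 = 54.13 g

54.13 g


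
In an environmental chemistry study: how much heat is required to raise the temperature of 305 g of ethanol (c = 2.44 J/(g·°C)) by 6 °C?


q = mcΔT = 305 × 2.44 × 6
= 4465.20 J

4465.20 J


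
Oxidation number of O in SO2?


O is usually -2
Oxidation number: -2

-2


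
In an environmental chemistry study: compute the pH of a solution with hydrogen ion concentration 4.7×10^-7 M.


pH = -log10([H+]) = -log10(4.7×10^-7)
= 7 - log10(4.7)
= 7 - 0.67
= 6.33

6.33


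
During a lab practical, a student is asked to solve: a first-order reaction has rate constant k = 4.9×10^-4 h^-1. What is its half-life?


t½ = ln2/k = 0.693147/(4.9×10^-4 h^-1)
= 1415 h

1415 h


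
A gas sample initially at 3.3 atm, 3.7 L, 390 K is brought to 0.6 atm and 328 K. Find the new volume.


P1V1/T1 = P2V2/T2
V2 = P1V1T2/(T1P2)
= 3.3×3.7×328/(390×0.6)
= 17.115 L

17.115 L


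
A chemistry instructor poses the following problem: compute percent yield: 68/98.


% yield = actual/theoretical × 100
= 68/98 × 100
= 69.39%

69.39%


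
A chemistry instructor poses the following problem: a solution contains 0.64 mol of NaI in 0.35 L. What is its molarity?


M = n/V = 0.64/0.35 = 1.829 mol/L

1.829 M


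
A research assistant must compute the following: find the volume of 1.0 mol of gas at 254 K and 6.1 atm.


PV = nRT  (R = 0.08206 L·atm/(mol·K))
V = nRT/P = 1.0×0.08206×254/6.1
= 3.417 L

3.417 L


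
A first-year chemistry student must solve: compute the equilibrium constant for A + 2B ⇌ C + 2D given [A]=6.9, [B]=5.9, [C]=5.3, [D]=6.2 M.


Kc = [C][D]^2/([A][B]^2)
= (5.3^1 × 6.2^2)/(6.9^1 × 5.9^2)
= 203.732/240.189
= 0.8482

0.8482


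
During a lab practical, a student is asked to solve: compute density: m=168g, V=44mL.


ρ = mass/volume
= 168/44
= 3.818 g/mL

3.818 g/mL


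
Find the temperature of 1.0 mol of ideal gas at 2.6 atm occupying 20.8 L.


PV = nRT  (R = 0.08206 L·atm/(mol·K))
T = PV/(nR) = 2.6×20.8/(1.0×0.08206)
= 54.08/0.082060
= 659.03 K

659.03 K


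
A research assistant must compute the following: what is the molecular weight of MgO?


M(MgO) = 1×24.31 + 1×16.0
= 24.31 + 16.0
= 40.31 g/mol

40.31 g/mol


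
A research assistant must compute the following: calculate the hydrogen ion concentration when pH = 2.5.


[H+] = 10^(-pH) = 10^(-2.5)
= 3.16×10^-3 M

3.16×10^-3 M


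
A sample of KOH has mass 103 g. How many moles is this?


M(KOH) = 56.11 g/mol
n = mass/M = 103/56.11 = 1.8357 mol

1.8357 mol


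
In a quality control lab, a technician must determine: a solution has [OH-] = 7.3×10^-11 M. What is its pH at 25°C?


pOH = -log10([OH-]) = -log10(7.3×10^-11)
= 11 - log10(7.3) = 10.14
pH = 14 - pOH = 14 - 10.14 = 3.86

3.86


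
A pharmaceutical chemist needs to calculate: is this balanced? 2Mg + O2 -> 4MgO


Equation: 2Mg + O2 -> 4MgO
Check atoms: Mg: 2≠4, O: 2≠4
Not balanced

No, not balanced


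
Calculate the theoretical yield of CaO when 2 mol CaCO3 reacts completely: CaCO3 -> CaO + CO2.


Mole ratio CaO:CaCO3 = 1:1
n(CaO) = 2 × 1/1 = 2.000 mol
mass = 2.000 × 56.08 = 112.16 g

112.16 g


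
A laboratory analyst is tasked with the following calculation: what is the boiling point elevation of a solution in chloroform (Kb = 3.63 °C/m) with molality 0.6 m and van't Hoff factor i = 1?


ΔTb = Kb × m × i
= 3.63 × 0.6 × 1
= 2.178 °C

2.178 °C


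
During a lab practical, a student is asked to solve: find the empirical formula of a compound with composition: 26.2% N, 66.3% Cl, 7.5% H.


Assume 100 g sample. Moles of each element:
  N: 26.2/14.01 = 1.87 mol
  Cl: 66.3/35.45 = 1.87 mol
  H: 7.5/1.008 = 7.44 mol
Divide by smallest (1.87):
  N: 1.87/1.87 = 1.0
  Cl: 1.87/1.87 = 1.0
  H: 7.44/1.87 = 3.98
Empirical formula: NH4Cl

NH4Cl


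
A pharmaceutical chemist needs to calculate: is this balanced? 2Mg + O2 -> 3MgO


Equation: 2Mg + O2 -> 3MgO
Check atoms: Mg: 2≠3, O: 2≠3
Not balanced

No, not balanced


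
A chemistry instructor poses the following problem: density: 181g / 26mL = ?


ρ = mass/volume
= 181/26
= 6.962 g/mL

6.962 g/mL


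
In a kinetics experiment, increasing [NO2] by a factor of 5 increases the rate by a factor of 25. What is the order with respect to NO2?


rate ∝ [NO2]^n
5^n = 25 → n = 2
Order in NO2: 2

2


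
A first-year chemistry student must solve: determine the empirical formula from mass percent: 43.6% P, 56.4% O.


Assume 100 g sample. Moles of each element:
  P: 43.6/30.97 = 1.408 mol
  O: 56.4/16.0 = 3.525 mol
Divide by smallest (1.408):
  P: 1.408/1.408 = 1.0
  O: 3.525/1.408 = 2.5
Multiply all ratios by 2 to obtain whole numbers.
Empirical formula: P2O5

P2O5


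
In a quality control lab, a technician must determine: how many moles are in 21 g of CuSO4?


M(CuSO4) = 159.62 g/mol
n = mass/M = 21/159.62 = 0.1316 mol

0.1316 mol


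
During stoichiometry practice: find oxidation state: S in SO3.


x + 3(-2) = 0, so x = +6
Oxidation number: +6

+6


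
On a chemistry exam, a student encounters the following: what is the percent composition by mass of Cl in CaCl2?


M(CaCl2) = 1×40.08 + 2×35.45 = 110.98 g/mol
Mass of Cl = 2 × 35.45 = 70.90 g/mol
% Cl = 70.90/110.98 × 100 = 63.89%

63.89%


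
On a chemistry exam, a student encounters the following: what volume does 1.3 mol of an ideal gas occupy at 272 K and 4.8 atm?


PV = nRT  (R = 0.08206 L·atm/(mol·K))
V = nRT/P = 1.3×0.08206×272/4.8
= 6.045 L

6.045 L


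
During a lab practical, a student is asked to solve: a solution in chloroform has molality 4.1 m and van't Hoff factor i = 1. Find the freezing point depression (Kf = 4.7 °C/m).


ΔTf = Kf × m × i
= 4.7 × 4.1 × 1
= 19.27 °C

19.27 °C


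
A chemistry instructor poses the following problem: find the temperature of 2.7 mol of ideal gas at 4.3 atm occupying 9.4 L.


PV = nRT  (R = 0.08206 L·atm/(mol·K))
T = PV/(nR) = 4.3×9.4/(2.7×0.08206)
= 40.42/0.221562
= 182.43 K

182.43 K


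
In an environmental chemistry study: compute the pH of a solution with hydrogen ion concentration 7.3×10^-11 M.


pH = -log10([H+]) = -log10(7.3×10^-11)
= 11 - log10(7.3)
= 11 - 0.86
= 10.14

10.14


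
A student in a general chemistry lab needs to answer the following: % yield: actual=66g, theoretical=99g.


% yield = actual/theoretical × 100
= 66/99 × 100
= 66.67%

66.67%


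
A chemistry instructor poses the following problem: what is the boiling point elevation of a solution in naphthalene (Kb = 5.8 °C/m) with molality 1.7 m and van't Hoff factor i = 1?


ΔTb = Kb × m × i
= 5.8 × 1.7 × 1
= 9.86 °C

9.86 °C


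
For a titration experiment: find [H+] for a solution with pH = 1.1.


[H+] = 10^(-pH) = 10^(-1.1)
= 7.94×10^-2 M

7.94×10^-2 M


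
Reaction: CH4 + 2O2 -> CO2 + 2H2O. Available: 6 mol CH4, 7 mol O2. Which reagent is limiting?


Mole ratio available / coefficient:
  CH4: 6/1 = 6.000
  O2: 7/2 = 3.500
Smaller ratio is limiting.

O2


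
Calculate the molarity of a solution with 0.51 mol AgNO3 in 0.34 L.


M = n/V = 0.51/0.34 = 1.500 mol/L

1.500 M


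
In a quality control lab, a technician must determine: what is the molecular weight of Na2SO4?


M(Na2SO4) = 2×22.99 + 1×32.07 + 4×16.0
= 45.98 + 32.07 + 64.0
= 142.05 g/mol

142.05 g/mol


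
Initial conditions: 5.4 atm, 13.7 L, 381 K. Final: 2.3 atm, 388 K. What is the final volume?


P1V1/T1 = P2V2/T2
V2 = P1V1T2/(T1P2)
= 5.4×13.7×388/(381×2.3)
= 32.756 L

32.756 L


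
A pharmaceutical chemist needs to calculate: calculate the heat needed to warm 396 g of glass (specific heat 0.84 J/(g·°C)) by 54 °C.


q = mcΔT = 396 × 0.84 × 54
= 17962.56 J

17962.56 J


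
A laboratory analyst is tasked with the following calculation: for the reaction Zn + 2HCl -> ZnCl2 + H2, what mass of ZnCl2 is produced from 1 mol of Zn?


Mole ratio ZnCl2:Zn = 1:1
n(ZnCl2) = 1 × 1/1 = 1.000 mol
mass = 1.000 × 136.28 = 136.28 g

136.28 g


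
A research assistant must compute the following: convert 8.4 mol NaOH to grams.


M(NaOH) = 40.0 g/mol
mass = n × M = 8.4 × 40.0 = 336.00 g

336.00 g


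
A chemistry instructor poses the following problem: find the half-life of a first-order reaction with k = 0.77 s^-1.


t½ = ln2/k = 0.693147/(0.77 s^-1)
= 0.9002 s

0.9002 s


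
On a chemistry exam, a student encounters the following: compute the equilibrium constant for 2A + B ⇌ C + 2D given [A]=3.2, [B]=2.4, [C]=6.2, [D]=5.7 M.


Kc = [C][D]^2/([A]^2[B])
= (6.2^1 × 5.7^2)/(3.2^2 × 2.4^1)
= 201.438/24.576
= 8.197

8.197


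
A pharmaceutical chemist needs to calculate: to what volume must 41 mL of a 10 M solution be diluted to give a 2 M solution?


C1V1 = C2V2
10 × 41 = 2 × V2
V2 = 410/2 = 205.0 mL

205.0 mL


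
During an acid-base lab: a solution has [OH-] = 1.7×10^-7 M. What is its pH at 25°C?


pOH = -log10([OH-]) = -log10(1.7×10^-7)
= 7 - log10(1.7) = 6.77
pH = 14 - pOH = 14 - 6.77 = 7.23

7.23


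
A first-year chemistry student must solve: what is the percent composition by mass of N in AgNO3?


M(AgNO3) = 1×107.87 + 1×14.01 + 3×16.0 = 169.88 g/mol
Mass of N = 1 × 14.01 = 14.01 g/mol
% N = 14.01/169.88 × 100 = 8.25%

8.25%


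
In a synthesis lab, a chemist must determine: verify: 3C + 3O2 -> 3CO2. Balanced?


Equation: 3C + 3O2 -> 3CO2
Check atoms: C: 3=3, O: 6=6
Balanced

Yes, balanced


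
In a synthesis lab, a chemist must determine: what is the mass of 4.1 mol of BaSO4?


M(BaSO4) = 233.4 g/mol
mass = n × M = 4.1 × 233.4 = 956.94 g

956.94 g


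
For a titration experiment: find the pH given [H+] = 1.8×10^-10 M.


pH = -log10([H+]) = -log10(1.8×10^-10)
= 10 - log10(1.8)
= 10 - 0.26
= 9.74

9.74


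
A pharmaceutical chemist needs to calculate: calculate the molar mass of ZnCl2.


M(ZnCl2) = 1×65.38 + 2×35.45
= 65.38 + 70.9
= 136.28 g/mol

136.28 g/mol


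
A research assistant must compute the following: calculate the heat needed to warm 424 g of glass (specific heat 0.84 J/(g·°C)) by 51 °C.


q = mcΔT = 424 × 0.84 × 51
= 18164.16 J

18164.16 J


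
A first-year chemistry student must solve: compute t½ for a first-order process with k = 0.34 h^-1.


t½ = ln2/k = 0.693147/(0.34 h^-1)
= 2.039 h

2.039 h


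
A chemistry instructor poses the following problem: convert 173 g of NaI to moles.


M(NaI) = 149.89 g/mol
n = mass/M = 173/149.89 = 1.1542 mol

1.1542 mol


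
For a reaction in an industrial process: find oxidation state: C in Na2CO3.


2(+1) + x + 3(-2) = 0, so x = +4
Oxidation number: +4

+4


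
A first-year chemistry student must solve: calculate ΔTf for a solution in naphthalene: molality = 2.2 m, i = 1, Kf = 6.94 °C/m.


ΔTf = Kf × m × i
= 6.94 × 2.2 × 1
= 15.268 °C

15.268 °C


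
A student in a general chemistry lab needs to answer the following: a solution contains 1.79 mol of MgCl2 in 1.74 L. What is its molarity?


M = n/V = 1.79/1.74 = 1.029 mol/L

1.029 M


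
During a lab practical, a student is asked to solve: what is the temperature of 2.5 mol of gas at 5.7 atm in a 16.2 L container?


PV = nRT  (R = 0.08206 L·atm/(mol·K))
T = PV/(nR) = 5.7×16.2/(2.5×0.08206)
= 92.34/0.205150
= 450.11 K

450.11 K


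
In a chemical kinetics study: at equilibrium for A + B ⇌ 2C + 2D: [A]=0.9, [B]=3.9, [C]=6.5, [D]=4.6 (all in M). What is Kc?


Kc = [C]^2[D]^2/([A][B])
= (6.5^2 × 4.6^2)/(0.9^1 × 3.9^1)
= 894.01/3.51
= 254.7

254.7


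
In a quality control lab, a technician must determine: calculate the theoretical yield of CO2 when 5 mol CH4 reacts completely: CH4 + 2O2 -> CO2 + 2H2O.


Mole ratio CO2:CH4 = 1:1
n(CO2) = 5 × 1/1 = 5.000 mol
mass = 5.000 × 44.01 = 220.05 g

220.05 g


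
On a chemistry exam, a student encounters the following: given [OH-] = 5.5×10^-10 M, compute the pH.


pOH = -log10([OH-]) = -log10(5.5×10^-10)
= 10 - log10(5.5) = 9.26
pH = 14 - pOH = 14 - 9.26 = 4.74

4.74


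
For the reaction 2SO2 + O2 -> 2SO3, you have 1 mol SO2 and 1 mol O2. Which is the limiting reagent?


Mole ratio available / coefficient:
  SO2: 1/2 = 0.500
  O2: 1/1 = 1.000
Smaller ratio is limiting.

SO2


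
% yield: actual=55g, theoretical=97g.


% yield = actual/theoretical × 100
= 55/97 × 100
= 56.7%

56.7%


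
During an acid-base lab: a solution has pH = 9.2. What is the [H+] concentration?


[H+] = 10^(-pH) = 10^(-9.2)
= 6.31×10^-10 M

6.31×10^-10 M


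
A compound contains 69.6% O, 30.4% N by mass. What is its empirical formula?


Assume 100 g sample. Moles of each element:
  O: 69.6/16.0 = 4.35 mol
  N: 30.4/14.01 = 2.17 mol
Divide by smallest (2.17):
  O: 4.35/2.17 = 2.0
  N: 2.17/2.17 = 1.0
Empirical formula: NO2

NO2


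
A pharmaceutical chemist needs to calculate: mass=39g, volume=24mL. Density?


ρ = mass/volume
= 39/24
= 1.625 g/mL

1.625 g/mL


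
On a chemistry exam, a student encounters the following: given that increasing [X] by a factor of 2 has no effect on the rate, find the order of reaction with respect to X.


rate ∝ [X]^n
rate ∝ [X]^0
Order in X: 0

0


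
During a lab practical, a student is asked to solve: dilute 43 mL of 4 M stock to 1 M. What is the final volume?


C1V1 = C2V2
4 × 43 = 1 × V2
V2 = 172/1 = 172.0 mL

172.0 mL


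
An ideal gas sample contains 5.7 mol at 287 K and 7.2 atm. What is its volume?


PV = nRT  (R = 0.08206 L·atm/(mol·K))
V = nRT/P = 5.7×0.08206×287/7.2
= 18.645 L

18.645 L


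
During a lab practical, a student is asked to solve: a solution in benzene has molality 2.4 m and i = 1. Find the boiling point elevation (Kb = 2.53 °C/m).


ΔTb = Kb × m × i
= 2.53 × 2.4 × 1
= 6.072 °C

6.072 °C


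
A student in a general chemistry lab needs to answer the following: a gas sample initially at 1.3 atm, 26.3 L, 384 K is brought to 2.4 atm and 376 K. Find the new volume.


P1V1/T1 = P2V2/T2
V2 = P1V1T2/(T1P2)
= 1.3×26.3×376/(384×2.4)
= 13.949 L

13.949 L


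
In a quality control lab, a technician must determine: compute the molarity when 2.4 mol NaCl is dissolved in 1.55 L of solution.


M = n/V = 2.4/1.55 = 1.548 mol/L

1.548 M


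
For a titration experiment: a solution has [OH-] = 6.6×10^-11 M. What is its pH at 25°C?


pOH = -log10([OH-]) = -log10(6.6×10^-11)
= 11 - log10(6.6) = 10.18
pH = 14 - pOH = 14 - 10.18 = 3.82

3.82


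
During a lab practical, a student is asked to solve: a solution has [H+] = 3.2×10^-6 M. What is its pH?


pH = -log10([H+]) = -log10(3.2×10^-6)
= 6 - log10(3.2)
= 6 - 0.51
= 5.49

5.49


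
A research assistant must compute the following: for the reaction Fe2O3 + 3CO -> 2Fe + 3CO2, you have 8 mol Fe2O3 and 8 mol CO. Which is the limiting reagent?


Mole ratio available / coefficient:
  Fe2O3: 8/1 = 8.000
  CO: 8/3 = 2.667
Smaller ratio is limiting.

CO


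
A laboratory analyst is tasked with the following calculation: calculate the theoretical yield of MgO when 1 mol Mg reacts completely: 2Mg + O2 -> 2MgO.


Mole ratio MgO:Mg = 2:2
n(MgO) = 1 × 2/2 = 1.000 mol
mass = 1.000 × 40.31 = 40.31 g

40.31 g


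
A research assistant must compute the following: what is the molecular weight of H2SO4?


M(H2SO4) = 2×1.008 + 1×32.07 + 4×16.0
= 2.02 + 32.07 + 64.0
= 98.09 g/mol

98.09 g/mol


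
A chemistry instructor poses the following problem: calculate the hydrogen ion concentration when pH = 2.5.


[H+] = 10^(-pH) = 10^(-2.5)
= 3.16×10^-3 M

3.16×10^-3 M


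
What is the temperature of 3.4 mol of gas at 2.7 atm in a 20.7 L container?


PV = nRT  (R = 0.08206 L·atm/(mol·K))
T = PV/(nR) = 2.7×20.7/(3.4×0.08206)
= 55.89/0.279004
= 200.32 K

200.32 K


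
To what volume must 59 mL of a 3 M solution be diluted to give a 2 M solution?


C1V1 = C2V2
3 × 59 = 2 × V2
V2 = 177/2 = 88.5 mL

88.5 mL


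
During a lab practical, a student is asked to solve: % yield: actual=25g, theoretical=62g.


% yield = actual/theoretical × 100
= 25/62 × 100
= 40.32%

40.32%


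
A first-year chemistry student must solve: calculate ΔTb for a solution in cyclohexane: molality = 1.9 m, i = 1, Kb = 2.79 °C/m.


ΔTb = Kb × m × i
= 2.79 × 1.9 × 1
= 5.301 °C

5.301 °C


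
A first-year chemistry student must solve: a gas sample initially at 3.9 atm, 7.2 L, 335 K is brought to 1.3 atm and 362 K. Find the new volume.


P1V1/T1 = P2V2/T2
V2 = P1V1T2/(T1P2)
= 3.9×7.2×362/(335×1.3)
= 23.341 L

23.341 L


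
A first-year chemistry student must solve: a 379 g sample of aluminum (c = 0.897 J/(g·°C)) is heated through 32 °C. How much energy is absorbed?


q = mcΔT = 379 × 0.897 × 32
= 10878.82 J

10878.82 J


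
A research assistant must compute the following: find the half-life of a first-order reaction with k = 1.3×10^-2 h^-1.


t½ = ln2/k = 0.693147/(1.3×10^-2 h^-1)
= 53.32 h

53.32 h


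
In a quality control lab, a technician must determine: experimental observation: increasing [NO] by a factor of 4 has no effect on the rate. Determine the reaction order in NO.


rate ∝ [NO]^n
rate ∝ [NO]^0
Order in NO: 0

0


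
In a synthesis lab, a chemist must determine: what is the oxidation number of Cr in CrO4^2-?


x + 4(-2) = -2, so x = +6
Oxidation number: +6

+6


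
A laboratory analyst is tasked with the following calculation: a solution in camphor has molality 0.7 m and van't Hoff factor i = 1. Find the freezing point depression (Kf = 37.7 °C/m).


ΔTf = Kf × m × i
= 37.7 × 0.7 × 1
= 26.39 °C

26.39 °C


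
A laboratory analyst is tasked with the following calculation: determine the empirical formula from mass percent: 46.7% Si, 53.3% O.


Assume 100 g sample. Moles of each element:
  Si: 46.7/28.09 = 1.663 mol
  O: 53.3/16.0 = 3.331 mol
Divide by smallest (1.663):
  Si: 1.663/1.663 = 1.0
  O: 3.331/1.663 = 2.0
Empirical formula: SiO2

SiO2


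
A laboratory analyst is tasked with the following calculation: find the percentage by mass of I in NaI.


M(NaI) = 1×22.99 + 1×126.9 = 149.89 g/mol
Mass of I = 1 × 126.9 = 126.90 g/mol
% I = 126.90/149.89 × 100 = 84.66%

84.66%


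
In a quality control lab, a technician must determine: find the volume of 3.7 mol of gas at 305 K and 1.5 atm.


PV = nRT  (R = 0.08206 L·atm/(mol·K))
V = nRT/P = 3.7×0.08206×305/1.5
= 61.736 L

61.736 L


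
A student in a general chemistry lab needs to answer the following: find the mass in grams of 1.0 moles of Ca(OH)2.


M(Ca(OH)2) = 74.1 g/mol
mass = n × M = 1.0 × 74.1 = 74.10 g

74.10 g


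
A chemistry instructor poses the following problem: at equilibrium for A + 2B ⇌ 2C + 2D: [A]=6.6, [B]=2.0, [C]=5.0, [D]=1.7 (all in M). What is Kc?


Kc = [C]^2[D]^2/([A][B]^2)
= (5.0^2 × 1.7^2)/(6.6^1 × 2.0^2)
= 72.25/26.4
= 2.737

2.737


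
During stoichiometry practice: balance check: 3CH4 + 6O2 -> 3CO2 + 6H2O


Equation: 3CH4 + 6O2 -> 3CO2 + 6H2O
Check atoms: C: 3=3, H: 12=12, O: 12=12
Balanced

Yes, balanced


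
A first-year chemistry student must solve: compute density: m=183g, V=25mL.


ρ = mass/volume
= 183/25
= 7.32 g/mL

7.32 g/mL


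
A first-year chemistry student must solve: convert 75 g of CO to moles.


M(CO) = 28.01 g/mol
n = mass/M = 75/28.01 = 2.6776 mol

2.6776 mol


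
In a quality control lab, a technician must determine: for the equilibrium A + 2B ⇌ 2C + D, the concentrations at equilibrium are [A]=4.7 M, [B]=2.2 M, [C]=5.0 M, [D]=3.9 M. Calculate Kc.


Kc = [C]^2[D]/([A][B]^2)
= (5.0^2 × 3.9^1)/(4.7^1 × 2.2^2)
= 97.5/22.748
= 4.286

4.286


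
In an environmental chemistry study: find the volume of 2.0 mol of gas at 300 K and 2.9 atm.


PV = nRT  (R = 0.08206 L·atm/(mol·K))
V = nRT/P = 2.0×0.08206×300/2.9
= 16.978 L

16.978 L


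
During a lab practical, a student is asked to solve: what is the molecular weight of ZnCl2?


M(ZnCl2) = 1×65.38 + 2×35.45
= 65.38 + 70.9
= 136.28 g/mol

136.28 g/mol


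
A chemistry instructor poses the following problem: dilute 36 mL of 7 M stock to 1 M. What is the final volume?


C1V1 = C2V2
7 × 36 = 1 × V2
V2 = 252/1 = 252.0 mL

252.0 mL


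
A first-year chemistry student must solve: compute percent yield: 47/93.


% yield = actual/theoretical × 100
= 47/93 × 100
= 50.54%

50.54%


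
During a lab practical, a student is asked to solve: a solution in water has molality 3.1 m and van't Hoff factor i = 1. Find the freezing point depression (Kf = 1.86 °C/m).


ΔTf = Kf × m × i
= 1.86 × 3.1 × 1
= 5.766 °C

5.766 °C


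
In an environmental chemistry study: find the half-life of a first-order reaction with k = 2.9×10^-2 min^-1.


t½ = ln2/k = 0.693147/(2.9×10^-2 min^-1)
= 23.90 min

23.90 min


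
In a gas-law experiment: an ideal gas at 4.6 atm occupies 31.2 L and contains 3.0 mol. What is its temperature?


PV = nRT  (R = 0.08206 L·atm/(mol·K))
T = PV/(nR) = 4.6×31.2/(3.0×0.08206)
= 143.52/0.246180
= 582.99 K

582.99 K


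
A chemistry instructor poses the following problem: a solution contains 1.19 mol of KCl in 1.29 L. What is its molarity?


M = n/V = 1.19/1.29 = 0.922 mol/L

0.922 M


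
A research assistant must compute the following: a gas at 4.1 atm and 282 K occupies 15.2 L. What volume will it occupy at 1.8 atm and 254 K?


P1V1/T1 = P2V2/T2
V2 = P1V1T2/(T1P2)
= 4.1×15.2×254/(282×1.8)
= 31.185 L

31.185 L


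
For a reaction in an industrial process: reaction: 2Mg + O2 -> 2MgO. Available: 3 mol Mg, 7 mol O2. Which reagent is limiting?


Mole ratio available / coefficient:
  Mg: 3/2 = 1.500
  O2: 7/1 = 7.000
Smaller ratio is limiting.

Mg


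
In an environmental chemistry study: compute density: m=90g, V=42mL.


ρ = mass/volume
= 90/42
= 2.143 g/mL

2.143 g/mL


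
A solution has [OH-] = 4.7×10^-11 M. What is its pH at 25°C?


pOH = -log10([OH-]) = -log10(4.7×10^-11)
= 11 - log10(4.7) = 10.33
pH = 14 - pOH = 14 - 10.33 = 3.67

3.67


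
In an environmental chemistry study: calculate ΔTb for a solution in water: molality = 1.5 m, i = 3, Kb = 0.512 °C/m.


ΔTb = Kb × m × i
= 0.512 × 1.5 × 3
= 2.304 °C

2.304 °C


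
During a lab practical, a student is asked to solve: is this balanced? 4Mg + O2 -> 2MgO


Equation: 4Mg + O2 -> 2MgO
Check atoms: Mg: 4≠2, O: 2=2
Not balanced

No, not balanced


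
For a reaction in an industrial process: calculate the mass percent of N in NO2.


M(NO2) = 1×14.01 + 2×16.0 = 46.01 g/mol
Mass of N = 1 × 14.01 = 14.01 g/mol
% N = 14.01/46.01 × 100 = 30.45%

30.45%


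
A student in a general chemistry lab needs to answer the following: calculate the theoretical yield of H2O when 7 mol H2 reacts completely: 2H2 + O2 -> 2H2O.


Mole ratio H2O:H2 = 2:2
n(H2O) = 7 × 2/2 = 7.000 mol
mass = 7.000 × 18.02 = 126.14 g

126.14 g


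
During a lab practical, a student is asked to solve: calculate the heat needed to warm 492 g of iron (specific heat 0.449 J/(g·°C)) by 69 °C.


q = mcΔT = 492 × 0.449 × 69
= 15242.65 J

15242.65 J


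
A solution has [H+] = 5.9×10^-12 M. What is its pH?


pH = -log10([H+]) = -log10(5.9×10^-12)
= 12 - log10(5.9)
= 12 - 0.77
= 11.23

11.23


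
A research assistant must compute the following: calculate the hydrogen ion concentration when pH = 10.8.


[H+] = 10^(-pH) = 10^(-10.8)
= 1.58×10^-11 M

1.58×10^-11 M


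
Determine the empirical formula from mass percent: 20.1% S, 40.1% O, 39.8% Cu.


Assume 100 g sample. Moles of each element:
  S: 20.1/32.07 = 0.627 mol
  O: 40.1/16.0 = 2.506 mol
  Cu: 39.8/63.55 = 0.626 mol
Divide by smallest (0.626):
  S: 0.627/0.626 = 1.0
  O: 2.506/0.626 = 4.0
  Cu: 0.626/0.626 = 1.0
Empirical formula: CuSO4

CuSO4


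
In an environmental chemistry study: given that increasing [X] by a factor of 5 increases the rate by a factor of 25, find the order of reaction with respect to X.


rate ∝ [X]^n
5^n = 25 → n = 2
Order in X: 2

2


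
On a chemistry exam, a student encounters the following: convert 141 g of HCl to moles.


M(HCl) = 36.46 g/mol
n = mass/M = 141/36.46 = 3.8673 mol

3.8673 mol


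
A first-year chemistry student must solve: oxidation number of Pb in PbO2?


x + 2(-2) = 0, so x = +4
Oxidation number: +4

+4


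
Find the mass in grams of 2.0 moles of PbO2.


M(PbO2) = 239.2 g/mol
mass = n × M = 2.0 × 239.2 = 478.40 g

478.40 g


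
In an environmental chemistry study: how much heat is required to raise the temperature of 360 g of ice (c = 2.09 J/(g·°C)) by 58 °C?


q = mcΔT = 360 × 2.09 × 58
= 43639.20 J

43639.20 J


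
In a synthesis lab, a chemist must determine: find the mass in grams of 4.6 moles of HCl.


M(HCl) = 36.46 g/mol
mass = n × M = 4.6 × 36.46 = 167.72 g

167.72 g


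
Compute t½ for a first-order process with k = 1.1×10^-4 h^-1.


t½ = ln2/k = 0.693147/(1.1×10^-4 h^-1)
= 6301 h

6301 h


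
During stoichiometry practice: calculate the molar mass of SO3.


M(SO3) = 1×32.07 + 3×16.0
= 32.07 + 48.0
= 80.07 g/mol

80.07 g/mol


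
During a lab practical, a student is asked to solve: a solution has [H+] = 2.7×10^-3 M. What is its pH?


pH = -log10([H+]) = -log10(2.7×10^-3)
= 3 - log10(2.7)
= 3 - 0.43
= 2.57

2.57


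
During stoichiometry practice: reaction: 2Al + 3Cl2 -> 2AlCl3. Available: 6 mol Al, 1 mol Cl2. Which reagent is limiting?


Mole ratio available / coefficient:
  Al: 6/2 = 3.000
  Cl2: 1/3 = 0.333
Smaller ratio is limiting.

Cl2


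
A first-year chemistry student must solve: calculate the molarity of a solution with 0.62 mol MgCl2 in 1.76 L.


M = n/V = 0.62/1.76 = 0.352 mol/L

0.352 M


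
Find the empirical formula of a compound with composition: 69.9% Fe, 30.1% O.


Assume 100 g sample. Moles of each element:
  Fe: 69.9/55.85 = 1.252 mol
  O: 30.1/16.0 = 1.881 mol
Divide by smallest (1.252):
  Fe: 1.252/1.252 = 1.0
  O: 1.881/1.252 = 1.5
Multiply all ratios by 2 to obtain whole numbers.
Empirical formula: Fe2O3

Fe2O3


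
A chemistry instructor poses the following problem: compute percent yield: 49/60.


% yield = actual/theoretical × 100
= 49/60 × 100
= 81.67%

81.67%


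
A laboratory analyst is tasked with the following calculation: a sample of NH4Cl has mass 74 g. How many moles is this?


M(NH4Cl) = 53.49 g/mol
n = mass/M = 74/53.49 = 1.3834 mol

1.3834 mol


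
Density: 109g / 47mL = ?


ρ = mass/volume
= 109/47
= 2.319 g/mL

2.319 g/mL


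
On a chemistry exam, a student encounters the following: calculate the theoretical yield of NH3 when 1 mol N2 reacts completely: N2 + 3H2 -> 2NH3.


Mole ratio NH3:N2 = 2:1
n(NH3) = 1 × 2/1 = 2.000 mol
mass = 2.000 × 17.03 = 34.06 g

34.06 g


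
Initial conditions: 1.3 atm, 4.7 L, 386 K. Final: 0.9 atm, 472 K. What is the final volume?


P1V1/T1 = P2V2/T2
V2 = P1V1T2/(T1P2)
= 1.3×4.7×472/(386×0.9)
= 8.301 L

8.301 L


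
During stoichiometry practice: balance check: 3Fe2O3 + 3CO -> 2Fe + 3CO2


Equation: 3Fe2O3 + 3CO -> 2Fe + 3CO2
Check atoms: C: 3=3, Fe: 6≠2, O: 12≠6
Not balanced

No, not balanced


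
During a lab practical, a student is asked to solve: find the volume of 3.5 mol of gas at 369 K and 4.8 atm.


PV = nRT  (R = 0.08206 L·atm/(mol·K))
V = nRT/P = 3.5×0.08206×369/4.8
= 22.079 L

22.079 L


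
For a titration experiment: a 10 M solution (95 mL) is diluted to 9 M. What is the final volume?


C1V1 = C2V2
10 × 95 = 9 × V2
V2 = 950/9 = 105.56 mL

105.56 mL


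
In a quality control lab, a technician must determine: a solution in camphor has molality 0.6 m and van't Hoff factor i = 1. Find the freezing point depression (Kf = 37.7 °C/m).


ΔTf = Kf × m × i
= 37.7 × 0.6 × 1
= 22.62 °C

22.62 °C


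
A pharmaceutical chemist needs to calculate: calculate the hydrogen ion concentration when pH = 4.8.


[H+] = 10^(-pH) = 10^(-4.8)
= 1.58×10^-5 M

1.58×10^-5 M


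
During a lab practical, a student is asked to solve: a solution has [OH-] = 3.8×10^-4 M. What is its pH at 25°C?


pOH = -log10([OH-]) = -log10(3.8×10^-4)
= 4 - log10(3.8) = 3.42
pH = 14 - pOH = 14 - 3.42 = 10.58

10.58


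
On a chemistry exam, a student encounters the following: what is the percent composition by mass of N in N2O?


M(N2O) = 2×14.01 + 1×16.0 = 44.02 g/mol
Mass of N = 2 × 14.01 = 28.02 g/mol
% N = 28.02/44.02 × 100 = 63.65%

63.65%


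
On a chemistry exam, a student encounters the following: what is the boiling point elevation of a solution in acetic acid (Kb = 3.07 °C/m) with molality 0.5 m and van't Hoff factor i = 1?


ΔTb = Kb × m × i
= 3.07 × 0.5 × 1
= 1.535 °C

1.535 °C


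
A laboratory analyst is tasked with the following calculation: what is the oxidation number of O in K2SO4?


O is usually -2
Oxidation number: -2

-2


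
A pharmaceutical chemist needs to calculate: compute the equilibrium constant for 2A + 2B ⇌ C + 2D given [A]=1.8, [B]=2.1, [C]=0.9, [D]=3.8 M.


Kc = [C][D]^2/([A]^2[B]^2)
= (0.9^1 × 3.8^2)/(1.8^2 × 2.1^2)
= 12.996/14.2884
= 0.9095

0.9095


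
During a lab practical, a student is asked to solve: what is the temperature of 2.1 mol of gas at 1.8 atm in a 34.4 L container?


PV = nRT  (R = 0.08206 L·atm/(mol·K))
T = PV/(nR) = 1.8×34.4/(2.1×0.08206)
= 61.92/0.172326
= 359.32 K

359.32 K


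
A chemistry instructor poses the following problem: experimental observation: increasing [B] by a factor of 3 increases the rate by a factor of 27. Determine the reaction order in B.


rate ∝ [B]^n
3^n = 27 → n = 3
Order in B: 3

3


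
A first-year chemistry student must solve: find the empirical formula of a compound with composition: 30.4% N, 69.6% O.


Assume 100 g sample. Moles of each element:
  N: 30.4/14.01 = 2.17 mol
  O: 69.6/16.0 = 4.35 mol
Divide by smallest (2.17):
  N: 2.17/2.17 = 1.0
  O: 4.35/2.17 = 2.0
Empirical formula: NO2

NO2


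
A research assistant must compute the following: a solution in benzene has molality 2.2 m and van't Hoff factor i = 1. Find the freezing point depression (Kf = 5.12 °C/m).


ΔTf = Kf × m × i
= 5.12 × 2.2 × 1
= 11.264 °C

11.264 °C


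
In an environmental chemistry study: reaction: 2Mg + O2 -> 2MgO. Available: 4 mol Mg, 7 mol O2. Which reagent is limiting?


Mole ratio available / coefficient:
  Mg: 4/2 = 2.000
  O2: 7/1 = 7.000
Smaller ratio is limiting.

Mg


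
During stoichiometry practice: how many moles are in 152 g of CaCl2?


M(CaCl2) = 110.98 g/mol
n = mass/M = 152/110.98 = 1.3696 mol

1.3696 mol


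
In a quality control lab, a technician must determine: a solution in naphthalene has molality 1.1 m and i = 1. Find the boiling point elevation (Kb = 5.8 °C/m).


ΔTb = Kb × m × i
= 5.8 × 1.1 × 1
= 6.38 °C

6.38 °C


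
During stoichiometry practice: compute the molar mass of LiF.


M(LiF) = 1×6.94 + 1×19.0
= 6.94 + 19.0
= 25.94 g/mol

25.94 g/mol


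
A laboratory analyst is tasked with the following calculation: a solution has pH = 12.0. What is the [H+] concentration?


[H+] = 10^(-pH) = 10^(-12.0)
= 1.0×10^-12 M

1.0×10^-12 M


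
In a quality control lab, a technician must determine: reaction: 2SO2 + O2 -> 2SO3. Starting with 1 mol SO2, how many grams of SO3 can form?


Mole ratio SO3:SO2 = 2:2
n(SO3) = 1 × 2/2 = 1.000 mol
mass = 1.000 × 80.07 = 80.07 g

80.07 g


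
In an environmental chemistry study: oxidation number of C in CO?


x + (-2) = 0, so x = +2
Oxidation number: +2

+2


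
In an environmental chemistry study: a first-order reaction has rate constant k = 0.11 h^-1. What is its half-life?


t½ = ln2/k = 0.693147/(0.11 h^-1)
= 6.301 h

6.301 h


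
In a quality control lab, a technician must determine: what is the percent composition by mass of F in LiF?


M(LiF) = 1×6.94 + 1×19.0 = 25.94 g/mol
Mass of F = 1 × 19.0 = 19.00 g/mol
% F = 19.00/25.94 × 100 = 73.25%

73.25%


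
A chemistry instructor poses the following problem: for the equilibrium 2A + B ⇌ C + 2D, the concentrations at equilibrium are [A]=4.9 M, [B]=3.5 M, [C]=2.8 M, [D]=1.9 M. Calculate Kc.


Kc = [C][D]^2/([A]^2[B])
= (2.8^1 × 1.9^2)/(4.9^2 × 3.5^1)
= 10.108/84.035
= 0.1203

0.1203


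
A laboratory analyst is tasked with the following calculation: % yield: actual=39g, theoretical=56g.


% yield = actual/theoretical × 100
= 39/56 × 100
= 69.64%

69.64%


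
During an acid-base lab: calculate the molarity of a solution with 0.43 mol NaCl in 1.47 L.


M = n/V = 0.43/1.47 = 0.293 mol/L

0.293 M


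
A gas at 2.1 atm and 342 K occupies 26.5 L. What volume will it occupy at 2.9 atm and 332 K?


P1V1/T1 = P2V2/T2
V2 = P1V1T2/(T1P2)
= 2.1×26.5×332/(342×2.9)
= 18.629 L

18.629 L


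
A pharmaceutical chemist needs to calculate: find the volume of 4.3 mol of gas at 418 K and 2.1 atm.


PV = nRT  (R = 0.08206 L·atm/(mol·K))
V = nRT/P = 4.3×0.08206×418/2.1
= 70.236 L

70.236 L


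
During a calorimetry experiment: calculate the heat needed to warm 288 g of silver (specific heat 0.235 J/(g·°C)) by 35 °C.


q = mcΔT = 288 × 0.235 × 35
= 2368.80 J

2368.80 J


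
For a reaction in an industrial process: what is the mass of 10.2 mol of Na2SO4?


M(Na2SO4) = 142.05 g/mol
mass = n × M = 10.2 × 142.05 = 1448.91 g

1448.91 g


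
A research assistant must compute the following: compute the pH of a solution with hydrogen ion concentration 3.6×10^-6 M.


pH = -log10([H+]) = -log10(3.6×10^-6)
= 6 - log10(3.6)
= 6 - 0.56
= 5.44

5.44


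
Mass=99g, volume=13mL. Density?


ρ = mass/volume
= 99/13
= 7.615 g/mL

7.615 g/mL


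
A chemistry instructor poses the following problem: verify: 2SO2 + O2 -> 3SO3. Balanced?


Equation: 2SO2 + O2 -> 3SO3
Check atoms: O: 6≠9, S: 2≠3
Not balanced

No, not balanced


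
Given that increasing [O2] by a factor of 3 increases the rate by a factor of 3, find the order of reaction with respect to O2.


rate ∝ [O2]^n
3^n = 3 → n = 1
Order in O2: 1

1


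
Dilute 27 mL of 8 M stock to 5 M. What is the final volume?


C1V1 = C2V2
8 × 27 = 5 × V2
V2 = 216/5 = 43.2 mL

43.2 mL


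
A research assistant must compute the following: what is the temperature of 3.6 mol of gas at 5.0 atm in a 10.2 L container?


PV = nRT  (R = 0.08206 L·atm/(mol·K))
T = PV/(nR) = 5.0×10.2/(3.6×0.08206)
= 51.00/0.295416
= 172.64 K

172.64 K


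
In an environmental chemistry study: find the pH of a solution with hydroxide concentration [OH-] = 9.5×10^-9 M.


pOH = -log10([OH-]) = -log10(9.5×10^-9)
= 9 - log10(9.5) = 8.02
pH = 14 - pOH = 14 - 8.02 = 5.98

5.98


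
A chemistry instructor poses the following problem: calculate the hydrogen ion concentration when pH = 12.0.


[H+] = 10^(-pH) = 10^(-12.0)
= 1.0×10^-12 M

1.0×10^-12 M


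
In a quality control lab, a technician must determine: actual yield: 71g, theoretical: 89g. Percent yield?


% yield = actual/theoretical × 100
= 71/89 × 100
= 79.78%

79.78%


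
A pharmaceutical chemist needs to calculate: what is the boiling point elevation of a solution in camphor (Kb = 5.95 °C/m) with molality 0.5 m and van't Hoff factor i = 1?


ΔTb = Kb × m × i
= 5.95 × 0.5 × 1
= 2.975 °C

2.975 °C


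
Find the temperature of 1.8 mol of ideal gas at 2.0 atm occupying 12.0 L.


PV = nRT  (R = 0.08206 L·atm/(mol·K))
T = PV/(nR) = 2.0×12.0/(1.8×0.08206)
= 24.00/0.147708
= 162.48 K

162.48 K


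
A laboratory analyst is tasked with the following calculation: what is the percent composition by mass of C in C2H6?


M(C2H6) = 2×12.01 + 6×1.008 = 30.068 g/mol
Mass of C = 2 × 12.01 = 24.02 g/mol
% C = 24.02/30.068 × 100 = 79.89%

79.89%


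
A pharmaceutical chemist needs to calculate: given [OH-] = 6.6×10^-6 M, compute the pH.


pOH = -log10([OH-]) = -log10(6.6×10^-6)
= 6 - log10(6.6) = 5.18
pH = 14 - pOH = 14 - 5.18 = 8.82

8.82


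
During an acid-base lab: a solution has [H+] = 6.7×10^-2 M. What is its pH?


pH = -log10([H+]) = -log10(6.7×10^-2)
= 2 - log10(6.7)
= 2 - 0.83
= 1.17

1.17


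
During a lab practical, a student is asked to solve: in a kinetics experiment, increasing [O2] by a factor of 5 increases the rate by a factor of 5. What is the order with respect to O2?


rate ∝ [O2]^n
5^n = 5 → n = 1
Order in O2: 1

1


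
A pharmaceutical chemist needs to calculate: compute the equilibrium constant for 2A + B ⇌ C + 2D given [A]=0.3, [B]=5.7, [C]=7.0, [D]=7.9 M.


Kc = [C][D]^2/([A]^2[B])
= (7.0^1 × 7.9^2)/(0.3^2 × 5.7^1)
= 436.87/0.513
= 851.6

851.6


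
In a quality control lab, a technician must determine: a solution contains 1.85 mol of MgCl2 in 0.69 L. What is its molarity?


M = n/V = 1.85/0.69 = 2.681 mol/L

2.681 M


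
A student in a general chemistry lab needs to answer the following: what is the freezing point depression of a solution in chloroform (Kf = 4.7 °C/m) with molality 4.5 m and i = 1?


ΔTf = Kf × m × i
= 4.7 × 4.5 × 1
= 21.15 °C

21.15 °C


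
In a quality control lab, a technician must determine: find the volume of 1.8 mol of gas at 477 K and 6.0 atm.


PV = nRT  (R = 0.08206 L·atm/(mol·K))
V = nRT/P = 1.8×0.08206×477/6.0
= 11.743 L

11.743 L


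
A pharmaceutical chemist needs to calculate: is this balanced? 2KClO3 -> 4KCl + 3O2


Equation: 2KClO3 -> 4KCl + 3O2
Check atoms: Cl: 2≠4, K: 2≠4, O: 6=6
Not balanced

No, not balanced


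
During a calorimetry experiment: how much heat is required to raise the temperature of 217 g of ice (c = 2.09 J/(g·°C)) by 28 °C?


q = mcΔT = 217 × 2.09 × 28
= 12698.84 J

12698.84 J
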